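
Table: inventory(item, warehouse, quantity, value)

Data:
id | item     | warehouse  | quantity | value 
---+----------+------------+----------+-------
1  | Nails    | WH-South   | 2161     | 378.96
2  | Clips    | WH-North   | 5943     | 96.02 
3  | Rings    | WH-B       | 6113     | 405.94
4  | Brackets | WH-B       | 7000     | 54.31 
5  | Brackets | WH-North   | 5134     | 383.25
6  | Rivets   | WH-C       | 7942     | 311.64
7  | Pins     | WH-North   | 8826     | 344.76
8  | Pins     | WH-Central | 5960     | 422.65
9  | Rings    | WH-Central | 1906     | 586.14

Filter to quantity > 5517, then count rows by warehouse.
SELECT warehouse, COUNT(*)
FROM inventory
WHERE quantity > 5517
GROUP BY warehouse

Note: WHERE filters rows before grouping.

Result:
  WH-B: 2
  WH-C: 1
  WH-Central: 1
  WH-North: 2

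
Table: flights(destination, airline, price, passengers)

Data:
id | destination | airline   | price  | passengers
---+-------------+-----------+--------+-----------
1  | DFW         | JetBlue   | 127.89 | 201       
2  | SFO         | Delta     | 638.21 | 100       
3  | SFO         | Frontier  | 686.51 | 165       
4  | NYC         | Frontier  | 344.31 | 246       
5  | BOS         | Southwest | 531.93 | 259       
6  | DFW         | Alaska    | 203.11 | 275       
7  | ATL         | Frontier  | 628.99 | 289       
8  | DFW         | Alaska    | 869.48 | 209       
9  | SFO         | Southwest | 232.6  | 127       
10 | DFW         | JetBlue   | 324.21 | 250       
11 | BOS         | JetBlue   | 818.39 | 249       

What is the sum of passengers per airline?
SELECT airline, SUM(passengers) as result
FROM flights
GROUP BY airline

Result:
  Alaska: 484
  Delta: 100
  Frontier: 700
  JetBlue: 700
  Southwest: 386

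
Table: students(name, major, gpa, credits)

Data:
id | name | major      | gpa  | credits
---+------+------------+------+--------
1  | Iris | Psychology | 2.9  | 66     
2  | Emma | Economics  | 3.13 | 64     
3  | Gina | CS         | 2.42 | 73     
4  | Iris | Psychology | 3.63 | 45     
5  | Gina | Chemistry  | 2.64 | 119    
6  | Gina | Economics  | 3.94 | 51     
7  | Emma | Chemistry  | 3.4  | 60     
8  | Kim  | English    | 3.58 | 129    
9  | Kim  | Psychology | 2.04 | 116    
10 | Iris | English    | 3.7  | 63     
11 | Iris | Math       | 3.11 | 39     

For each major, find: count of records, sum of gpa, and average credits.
SELECT major,
       COUNT(*) as cnt,
       SUM(gpa) as total_gpa,
       AVG(credits) as avg_credits
FROM students
GROUP BY major

Result:
  CS: 1 records, 2.42 total gpa, 73.00 avg credits
  Chemistry: 2 records, 6.04 total gpa, 89.50 avg credits
  Economics: 2 records, 7.07 total gpa, 57.50 avg credits
  English: 2 records, 7.28 total gpa, 96.00 avg credits
  Math: 1 records, 3.11 total gpa, 39.00 avg credits
  Psychology: 3 records, 8.57 total gpa, 75.67 avg credits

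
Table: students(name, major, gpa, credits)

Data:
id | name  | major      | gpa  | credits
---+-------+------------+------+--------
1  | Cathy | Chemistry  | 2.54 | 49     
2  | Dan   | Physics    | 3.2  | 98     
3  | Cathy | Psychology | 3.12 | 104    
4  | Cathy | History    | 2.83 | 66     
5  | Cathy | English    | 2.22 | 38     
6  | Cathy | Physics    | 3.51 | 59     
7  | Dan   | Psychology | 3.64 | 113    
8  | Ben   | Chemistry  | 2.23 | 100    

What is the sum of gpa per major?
SELECT major, SUM(gpa) as result
FROM students
GROUP BY major

Result:
  Chemistry: 4.77
  English: 2.22
  History: 2.83
  Physics: 6.71
  Psychology: 6.76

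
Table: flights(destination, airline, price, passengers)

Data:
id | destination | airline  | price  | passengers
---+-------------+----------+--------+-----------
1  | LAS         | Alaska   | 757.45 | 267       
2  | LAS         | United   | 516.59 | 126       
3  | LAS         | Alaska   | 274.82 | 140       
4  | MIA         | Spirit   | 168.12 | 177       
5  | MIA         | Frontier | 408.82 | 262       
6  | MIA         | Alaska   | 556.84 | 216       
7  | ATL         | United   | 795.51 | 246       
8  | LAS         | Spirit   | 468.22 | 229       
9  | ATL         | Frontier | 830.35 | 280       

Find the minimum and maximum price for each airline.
SELECT airline, MIN(price), MAX(price)
FROM flights
GROUP BY airline

Result:
  Alaska: min=274.82, max=757.45
  Frontier: min=408.82, max=830.35
  Spirit: min=168.12, max=468.22
  United: min=516.59, max=795.51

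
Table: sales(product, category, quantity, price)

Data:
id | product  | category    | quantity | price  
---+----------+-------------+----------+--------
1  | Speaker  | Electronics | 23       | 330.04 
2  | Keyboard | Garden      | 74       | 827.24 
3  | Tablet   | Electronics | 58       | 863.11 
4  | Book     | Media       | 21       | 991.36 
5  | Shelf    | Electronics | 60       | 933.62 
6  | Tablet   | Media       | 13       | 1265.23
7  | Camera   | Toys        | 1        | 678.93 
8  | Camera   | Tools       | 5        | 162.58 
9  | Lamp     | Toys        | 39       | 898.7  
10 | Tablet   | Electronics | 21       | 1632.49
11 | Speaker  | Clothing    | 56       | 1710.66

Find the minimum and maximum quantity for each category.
SELECT category, MIN(quantity), MAX(quantity)
FROM sales
GROUP BY category

Result:
  Clothing: min=56, max=56
  Electronics: min=21, max=60
  Garden: min=74, max=74
  Media: min=13, max=21
  Tools: min=5, max=5
  Toys: min=1, max=39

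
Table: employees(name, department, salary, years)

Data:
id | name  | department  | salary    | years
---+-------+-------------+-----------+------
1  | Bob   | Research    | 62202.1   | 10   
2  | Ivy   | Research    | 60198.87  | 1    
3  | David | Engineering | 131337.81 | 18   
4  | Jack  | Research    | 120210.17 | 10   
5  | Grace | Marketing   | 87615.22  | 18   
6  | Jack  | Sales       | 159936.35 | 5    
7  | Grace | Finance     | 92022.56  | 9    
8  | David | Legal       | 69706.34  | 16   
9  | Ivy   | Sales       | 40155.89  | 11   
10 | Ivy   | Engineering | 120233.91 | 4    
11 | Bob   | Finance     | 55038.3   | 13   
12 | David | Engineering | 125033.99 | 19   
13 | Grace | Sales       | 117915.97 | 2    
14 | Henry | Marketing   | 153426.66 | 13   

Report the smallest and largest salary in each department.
SELECT department, MIN(salary), MAX(salary)
FROM employees
GROUP BY department

Result:
  Engineering: min=120233.91, max=131337.81
  Finance: min=55038.30, max=92022.56
  Legal: min=69706.34, max=69706.34
  Marketing: min=87615.22, max=153426.66
  Research: min=60198.87, max=120210.17
  Sales: min=40155.89, max=159936.35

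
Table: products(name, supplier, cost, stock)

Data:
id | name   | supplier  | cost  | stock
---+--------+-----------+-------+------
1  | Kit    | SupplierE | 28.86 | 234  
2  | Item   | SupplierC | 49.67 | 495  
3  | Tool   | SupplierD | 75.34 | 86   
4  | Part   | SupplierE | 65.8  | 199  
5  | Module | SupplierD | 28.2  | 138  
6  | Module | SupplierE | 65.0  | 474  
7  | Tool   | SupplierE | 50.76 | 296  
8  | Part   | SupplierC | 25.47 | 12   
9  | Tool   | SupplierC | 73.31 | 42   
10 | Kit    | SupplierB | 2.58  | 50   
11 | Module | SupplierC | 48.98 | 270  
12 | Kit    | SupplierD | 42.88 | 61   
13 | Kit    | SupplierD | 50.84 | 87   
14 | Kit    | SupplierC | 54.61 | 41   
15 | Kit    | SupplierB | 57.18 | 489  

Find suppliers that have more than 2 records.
SELECT supplier, COUNT(*) as cnt
FROM products
GROUP BY supplier
HAVING COUNT(*) > 2

Result:
  SupplierC: 5
  SupplierD: 4
  SupplierE: 4

Note: HAVING filters groups after aggregation, WHERE filters rows before.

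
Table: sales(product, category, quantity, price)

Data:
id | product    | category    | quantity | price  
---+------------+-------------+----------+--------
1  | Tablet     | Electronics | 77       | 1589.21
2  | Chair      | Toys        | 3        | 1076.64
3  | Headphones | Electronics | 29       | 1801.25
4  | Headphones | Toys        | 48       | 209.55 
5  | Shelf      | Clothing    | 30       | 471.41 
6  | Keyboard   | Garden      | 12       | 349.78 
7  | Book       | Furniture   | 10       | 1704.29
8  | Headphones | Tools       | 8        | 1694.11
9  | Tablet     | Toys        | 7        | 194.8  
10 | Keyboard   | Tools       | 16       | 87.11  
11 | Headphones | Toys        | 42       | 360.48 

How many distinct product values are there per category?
SELECT category, COUNT(DISTINCT product)
FROM sales
GROUP BY category

Result:
  Clothing: 1 distinct
  Electronics: 2 distinct
  Furniture: 1 distinct
  Garden: 1 distinct
  Tools: 2 distinct
  Toys: 3 distinct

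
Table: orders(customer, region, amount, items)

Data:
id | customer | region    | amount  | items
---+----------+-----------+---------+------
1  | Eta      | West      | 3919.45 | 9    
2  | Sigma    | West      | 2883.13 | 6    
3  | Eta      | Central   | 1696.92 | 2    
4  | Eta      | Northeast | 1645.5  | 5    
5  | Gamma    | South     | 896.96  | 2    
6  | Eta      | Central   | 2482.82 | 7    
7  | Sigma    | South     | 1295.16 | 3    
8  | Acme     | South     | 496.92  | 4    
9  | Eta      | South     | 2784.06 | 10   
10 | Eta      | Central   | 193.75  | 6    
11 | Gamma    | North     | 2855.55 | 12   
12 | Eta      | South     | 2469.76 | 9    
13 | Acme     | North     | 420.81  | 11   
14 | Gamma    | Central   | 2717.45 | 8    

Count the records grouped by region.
SELECT region, COUNT(*) as count
FROM orders
GROUP BY region

Result:
  Central: 4
  North: 2
  Northeast: 1
  South: 5
  West: 2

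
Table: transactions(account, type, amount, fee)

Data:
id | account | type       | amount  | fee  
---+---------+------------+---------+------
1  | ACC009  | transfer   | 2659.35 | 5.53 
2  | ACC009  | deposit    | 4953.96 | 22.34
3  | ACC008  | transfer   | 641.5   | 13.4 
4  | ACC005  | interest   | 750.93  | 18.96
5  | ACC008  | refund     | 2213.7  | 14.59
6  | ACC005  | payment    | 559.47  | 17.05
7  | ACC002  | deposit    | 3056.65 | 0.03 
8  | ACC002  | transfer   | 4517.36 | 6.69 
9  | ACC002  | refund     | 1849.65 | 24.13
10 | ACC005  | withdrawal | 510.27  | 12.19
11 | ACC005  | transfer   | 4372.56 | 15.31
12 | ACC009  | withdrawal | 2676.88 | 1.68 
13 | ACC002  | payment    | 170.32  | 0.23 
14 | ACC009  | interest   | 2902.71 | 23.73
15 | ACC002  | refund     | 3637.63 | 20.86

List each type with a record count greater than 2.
SELECT type, COUNT(*) as cnt
FROM transactions
GROUP BY type
HAVING COUNT(*) > 2

Result:
  refund: 3
  transfer: 4

Note: HAVING filters groups after aggregation, WHERE filters rows before.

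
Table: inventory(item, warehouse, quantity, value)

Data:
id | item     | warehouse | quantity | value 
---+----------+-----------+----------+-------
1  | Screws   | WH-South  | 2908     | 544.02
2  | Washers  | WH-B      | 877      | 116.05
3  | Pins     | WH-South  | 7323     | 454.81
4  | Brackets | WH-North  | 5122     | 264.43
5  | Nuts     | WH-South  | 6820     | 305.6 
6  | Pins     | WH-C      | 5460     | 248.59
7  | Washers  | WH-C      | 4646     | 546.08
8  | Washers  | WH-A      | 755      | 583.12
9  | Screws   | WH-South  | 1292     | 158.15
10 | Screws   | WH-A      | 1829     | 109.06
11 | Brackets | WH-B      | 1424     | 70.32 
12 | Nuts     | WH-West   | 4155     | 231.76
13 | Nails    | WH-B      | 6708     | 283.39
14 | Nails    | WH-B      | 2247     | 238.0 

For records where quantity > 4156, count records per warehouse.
SELECT warehouse, COUNT(*)
FROM inventory
WHERE quantity > 4156
GROUP BY warehouse

Note: WHERE filters rows before grouping.

Result:
  WH-B: 1
  WH-C: 2
  WH-North: 1
  WH-South: 2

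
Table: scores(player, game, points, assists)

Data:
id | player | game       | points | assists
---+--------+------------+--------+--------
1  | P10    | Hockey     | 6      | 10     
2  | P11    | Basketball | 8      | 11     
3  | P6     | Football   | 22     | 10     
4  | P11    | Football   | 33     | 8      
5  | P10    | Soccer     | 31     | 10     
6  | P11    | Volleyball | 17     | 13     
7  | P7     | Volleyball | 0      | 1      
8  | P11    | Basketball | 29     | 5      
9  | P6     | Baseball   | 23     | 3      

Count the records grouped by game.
SELECT game, COUNT(*) as count
FROM scores
GROUP BY game

Result:
  Baseball: 1
  Basketball: 2
  Football: 2
  Hockey: 1
  Soccer: 1
  Volleyball: 2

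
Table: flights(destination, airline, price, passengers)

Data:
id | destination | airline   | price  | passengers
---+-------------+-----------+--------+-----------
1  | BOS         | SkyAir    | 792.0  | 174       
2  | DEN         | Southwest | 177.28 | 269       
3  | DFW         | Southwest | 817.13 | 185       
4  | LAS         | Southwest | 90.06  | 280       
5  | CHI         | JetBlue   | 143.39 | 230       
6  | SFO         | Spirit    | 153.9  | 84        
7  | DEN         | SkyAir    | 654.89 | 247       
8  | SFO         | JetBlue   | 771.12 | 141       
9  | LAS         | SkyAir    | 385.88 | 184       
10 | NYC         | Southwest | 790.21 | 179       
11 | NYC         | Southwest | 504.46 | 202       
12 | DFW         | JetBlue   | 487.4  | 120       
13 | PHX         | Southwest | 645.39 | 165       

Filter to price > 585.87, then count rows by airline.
SELECT airline, COUNT(*)
FROM flights
WHERE price > 585.87
GROUP BY airline

Note: WHERE filters rows before grouping.

Result:
  JetBlue: 1
  SkyAir: 2
  Southwest: 3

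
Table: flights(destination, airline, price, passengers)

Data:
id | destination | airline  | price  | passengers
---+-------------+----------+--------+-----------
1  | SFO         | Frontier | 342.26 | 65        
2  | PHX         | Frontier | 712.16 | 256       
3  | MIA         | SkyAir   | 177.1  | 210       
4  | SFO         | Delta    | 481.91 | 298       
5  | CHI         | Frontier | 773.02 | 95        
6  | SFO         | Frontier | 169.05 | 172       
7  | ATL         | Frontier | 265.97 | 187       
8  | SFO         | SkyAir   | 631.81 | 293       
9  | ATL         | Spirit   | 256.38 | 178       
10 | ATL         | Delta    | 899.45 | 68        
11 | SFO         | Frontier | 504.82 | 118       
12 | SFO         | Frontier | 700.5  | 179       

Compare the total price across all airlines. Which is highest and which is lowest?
SELECT airline, SUM(price)
FROM flights
GROUP BY airline
ORDER BY SUM(price)

All groups:
  Spirit: 256.38
  SkyAir: 808.91
  Delta: 1381.36
  Frontier: 3467.78

Highest: Frontier (3467.78)
Lowest: Spirit (256.38)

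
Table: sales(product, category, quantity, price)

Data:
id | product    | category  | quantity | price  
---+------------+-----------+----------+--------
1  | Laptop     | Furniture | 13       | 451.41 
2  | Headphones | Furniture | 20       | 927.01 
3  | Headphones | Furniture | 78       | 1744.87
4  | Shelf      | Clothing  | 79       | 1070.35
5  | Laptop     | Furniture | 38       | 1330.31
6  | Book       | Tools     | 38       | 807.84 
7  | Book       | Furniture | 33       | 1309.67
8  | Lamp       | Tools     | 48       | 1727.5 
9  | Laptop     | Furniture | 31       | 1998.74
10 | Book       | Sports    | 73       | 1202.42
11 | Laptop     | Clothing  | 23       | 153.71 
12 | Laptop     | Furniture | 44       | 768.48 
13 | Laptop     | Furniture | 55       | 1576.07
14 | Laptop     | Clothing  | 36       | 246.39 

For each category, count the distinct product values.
SELECT category, COUNT(DISTINCT product)
FROM sales
GROUP BY category

Result:
  Clothing: 2 distinct
  Furniture: 3 distinct
  Sports: 1 distinct
  Tools: 2 distinct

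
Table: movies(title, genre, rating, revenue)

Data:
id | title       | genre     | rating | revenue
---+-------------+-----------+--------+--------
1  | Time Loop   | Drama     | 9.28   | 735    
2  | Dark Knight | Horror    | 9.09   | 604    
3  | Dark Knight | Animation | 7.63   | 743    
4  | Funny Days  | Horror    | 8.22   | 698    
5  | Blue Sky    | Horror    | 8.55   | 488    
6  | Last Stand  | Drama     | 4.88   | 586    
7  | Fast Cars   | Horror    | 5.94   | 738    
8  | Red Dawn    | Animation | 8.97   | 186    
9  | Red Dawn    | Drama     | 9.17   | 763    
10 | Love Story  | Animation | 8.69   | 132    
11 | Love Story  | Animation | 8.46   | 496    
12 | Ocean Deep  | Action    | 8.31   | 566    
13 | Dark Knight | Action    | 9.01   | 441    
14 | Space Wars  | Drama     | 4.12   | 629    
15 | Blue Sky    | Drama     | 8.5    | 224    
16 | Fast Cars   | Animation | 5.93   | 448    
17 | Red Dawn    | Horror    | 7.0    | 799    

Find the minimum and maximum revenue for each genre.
SELECT genre, MIN(revenue), MAX(revenue)
FROM movies
GROUP BY genre

Result:
  Action: min=441, max=566
  Animation: min=132, max=743
  Drama: min=224, max=763
  Horror: min=488, max=799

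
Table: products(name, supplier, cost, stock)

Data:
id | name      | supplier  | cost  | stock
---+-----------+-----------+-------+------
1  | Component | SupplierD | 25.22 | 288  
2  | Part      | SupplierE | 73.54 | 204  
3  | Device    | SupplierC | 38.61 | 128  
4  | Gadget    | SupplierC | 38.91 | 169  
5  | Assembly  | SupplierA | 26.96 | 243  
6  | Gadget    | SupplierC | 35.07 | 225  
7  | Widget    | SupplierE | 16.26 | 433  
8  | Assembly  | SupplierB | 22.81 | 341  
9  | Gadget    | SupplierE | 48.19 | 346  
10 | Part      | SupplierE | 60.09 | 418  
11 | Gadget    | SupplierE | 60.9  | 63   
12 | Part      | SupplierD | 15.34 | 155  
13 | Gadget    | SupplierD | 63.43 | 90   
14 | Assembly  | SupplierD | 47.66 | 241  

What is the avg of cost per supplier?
SELECT supplier, AVG(cost) as result
FROM products
GROUP BY supplier

Result:
  SupplierA: 26.96
  SupplierB: 22.81
  SupplierC: 37.53
  SupplierD: 37.91
  SupplierE: 51.80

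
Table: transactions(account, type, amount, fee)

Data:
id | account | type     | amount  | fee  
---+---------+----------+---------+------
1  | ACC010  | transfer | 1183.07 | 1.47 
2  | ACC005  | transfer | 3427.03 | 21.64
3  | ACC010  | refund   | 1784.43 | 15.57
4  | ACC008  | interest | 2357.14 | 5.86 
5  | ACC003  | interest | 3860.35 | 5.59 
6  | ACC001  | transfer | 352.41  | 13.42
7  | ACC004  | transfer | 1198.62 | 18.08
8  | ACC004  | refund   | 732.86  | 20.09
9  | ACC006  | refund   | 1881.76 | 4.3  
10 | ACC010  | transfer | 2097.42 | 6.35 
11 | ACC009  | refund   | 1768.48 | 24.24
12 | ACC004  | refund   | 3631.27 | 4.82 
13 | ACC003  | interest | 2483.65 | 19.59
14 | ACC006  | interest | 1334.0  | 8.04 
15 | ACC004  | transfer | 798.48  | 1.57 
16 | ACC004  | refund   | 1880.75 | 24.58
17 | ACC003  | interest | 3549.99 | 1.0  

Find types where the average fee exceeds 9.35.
SELECT type, AVG(fee)
FROM transactions
GROUP BY type
HAVING AVG(fee) > 9.35

Result:
  refund: avg=15.60
  transfer: avg=10.42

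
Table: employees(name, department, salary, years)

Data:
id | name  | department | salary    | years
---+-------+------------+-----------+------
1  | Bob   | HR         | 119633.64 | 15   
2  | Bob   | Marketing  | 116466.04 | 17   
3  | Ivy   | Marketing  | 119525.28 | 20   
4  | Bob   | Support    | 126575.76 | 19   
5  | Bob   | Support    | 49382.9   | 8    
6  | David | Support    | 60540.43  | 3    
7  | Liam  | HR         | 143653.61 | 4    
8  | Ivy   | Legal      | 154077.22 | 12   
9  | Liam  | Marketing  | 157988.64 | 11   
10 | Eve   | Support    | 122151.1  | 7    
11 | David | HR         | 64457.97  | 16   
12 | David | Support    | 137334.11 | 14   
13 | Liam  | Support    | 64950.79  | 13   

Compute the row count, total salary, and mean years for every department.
SELECT department,
       COUNT(*) as cnt,
       SUM(salary) as total_salary,
       AVG(years) as avg_years
FROM employees
GROUP BY department

Result:
  HR: 3 records, 327745.22 total salary, 11.67 avg years
  Legal: 1 records, 154077.22 total salary, 12.00 avg years
  Marketing: 3 records, 393979.96 total salary, 16.00 avg years
  Support: 6 records, 560935.09 total salary, 10.67 avg years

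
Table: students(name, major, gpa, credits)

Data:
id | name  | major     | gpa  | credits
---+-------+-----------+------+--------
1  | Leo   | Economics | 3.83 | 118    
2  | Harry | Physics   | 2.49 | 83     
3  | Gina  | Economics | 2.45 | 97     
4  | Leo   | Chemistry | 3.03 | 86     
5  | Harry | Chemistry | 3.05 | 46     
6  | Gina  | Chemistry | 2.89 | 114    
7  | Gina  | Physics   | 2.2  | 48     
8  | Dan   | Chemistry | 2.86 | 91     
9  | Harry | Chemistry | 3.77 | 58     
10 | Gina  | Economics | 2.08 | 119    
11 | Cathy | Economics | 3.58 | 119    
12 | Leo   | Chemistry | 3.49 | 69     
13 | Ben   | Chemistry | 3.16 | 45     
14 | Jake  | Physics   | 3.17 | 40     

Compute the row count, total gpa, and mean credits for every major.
SELECT major,
       COUNT(*) as cnt,
       SUM(gpa) as total_gpa,
       AVG(credits) as avg_credits
FROM students
GROUP BY major

Result:
  Chemistry: 7 records, 22.25 total gpa, 72.71 avg credits
  Economics: 4 records, 11.94 total gpa, 113.25 avg credits
  Physics: 3 records, 7.86 total gpa, 57.00 avg credits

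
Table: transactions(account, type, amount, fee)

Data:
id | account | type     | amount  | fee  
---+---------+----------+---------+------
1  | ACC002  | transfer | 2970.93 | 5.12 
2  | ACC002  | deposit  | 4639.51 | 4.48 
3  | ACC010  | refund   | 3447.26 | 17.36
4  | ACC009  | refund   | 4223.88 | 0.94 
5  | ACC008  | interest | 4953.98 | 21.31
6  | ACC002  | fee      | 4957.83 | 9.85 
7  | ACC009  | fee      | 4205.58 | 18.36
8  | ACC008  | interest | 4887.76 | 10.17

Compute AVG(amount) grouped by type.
SELECT type, AVG(amount) as result
FROM transactions
GROUP BY type

Result:
  deposit: 4639.51
  fee: 4581.71
  interest: 4920.87
  refund: 3835.57
  transfer: 2970.93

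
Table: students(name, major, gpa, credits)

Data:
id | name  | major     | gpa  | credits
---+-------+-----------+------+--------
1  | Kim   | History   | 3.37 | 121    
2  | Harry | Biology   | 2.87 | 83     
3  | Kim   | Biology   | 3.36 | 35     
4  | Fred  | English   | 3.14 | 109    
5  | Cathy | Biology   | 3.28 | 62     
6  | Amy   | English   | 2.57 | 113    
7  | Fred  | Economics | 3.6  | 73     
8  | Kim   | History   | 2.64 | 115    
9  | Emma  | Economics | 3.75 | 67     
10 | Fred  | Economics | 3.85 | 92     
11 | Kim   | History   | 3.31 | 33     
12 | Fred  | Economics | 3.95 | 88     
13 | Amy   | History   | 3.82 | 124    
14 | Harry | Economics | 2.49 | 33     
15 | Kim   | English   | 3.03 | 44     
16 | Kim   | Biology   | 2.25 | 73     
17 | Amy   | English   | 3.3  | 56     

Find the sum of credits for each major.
SELECT major, SUM(credits) as result
FROM students
GROUP BY major

Result:
  Biology: 253
  Economics: 353
  English: 322
  History: 393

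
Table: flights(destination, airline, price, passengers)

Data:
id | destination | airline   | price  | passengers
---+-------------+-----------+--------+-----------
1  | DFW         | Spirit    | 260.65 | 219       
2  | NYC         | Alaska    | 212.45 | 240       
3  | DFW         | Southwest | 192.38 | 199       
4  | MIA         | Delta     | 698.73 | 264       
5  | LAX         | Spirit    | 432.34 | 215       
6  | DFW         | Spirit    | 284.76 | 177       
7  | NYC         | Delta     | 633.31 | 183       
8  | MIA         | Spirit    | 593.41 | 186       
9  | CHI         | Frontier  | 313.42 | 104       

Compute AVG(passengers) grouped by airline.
SELECT airline, AVG(passengers) as result
FROM flights
GROUP BY airline

Result:
  Alaska: 240.00
  Delta: 223.50
  Frontier: 104.00
  Southwest: 199.00
  Spirit: 199.25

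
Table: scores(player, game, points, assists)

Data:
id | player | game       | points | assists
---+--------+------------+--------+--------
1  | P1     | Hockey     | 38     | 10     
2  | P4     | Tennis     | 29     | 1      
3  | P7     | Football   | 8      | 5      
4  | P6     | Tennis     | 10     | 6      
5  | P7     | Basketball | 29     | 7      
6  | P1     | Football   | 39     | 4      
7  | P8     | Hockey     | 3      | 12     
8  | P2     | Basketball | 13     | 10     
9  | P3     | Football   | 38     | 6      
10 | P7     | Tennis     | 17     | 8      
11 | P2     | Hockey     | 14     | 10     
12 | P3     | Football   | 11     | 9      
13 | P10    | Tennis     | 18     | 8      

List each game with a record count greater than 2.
SELECT game, COUNT(*) as cnt
FROM scores
GROUP BY game
HAVING COUNT(*) > 2

Result:
  Football: 4
  Hockey: 3
  Tennis: 4

Note: HAVING filters groups after aggregation, WHERE filters rows before.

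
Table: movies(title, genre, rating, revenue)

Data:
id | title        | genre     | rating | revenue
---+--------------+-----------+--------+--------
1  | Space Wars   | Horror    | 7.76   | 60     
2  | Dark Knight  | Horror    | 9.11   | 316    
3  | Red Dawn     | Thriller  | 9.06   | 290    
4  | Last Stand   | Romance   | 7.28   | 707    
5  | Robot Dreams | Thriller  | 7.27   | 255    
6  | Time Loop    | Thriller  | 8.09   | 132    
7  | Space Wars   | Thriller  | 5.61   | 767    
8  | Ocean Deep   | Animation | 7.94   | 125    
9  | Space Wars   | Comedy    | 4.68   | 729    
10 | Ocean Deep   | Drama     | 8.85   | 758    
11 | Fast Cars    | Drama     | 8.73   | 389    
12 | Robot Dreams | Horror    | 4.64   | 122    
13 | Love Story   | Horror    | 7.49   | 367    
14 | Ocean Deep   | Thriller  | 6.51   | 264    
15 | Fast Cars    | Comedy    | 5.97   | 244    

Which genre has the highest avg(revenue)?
SELECT genre, AVG(revenue) as val
FROM movies
GROUP BY genre
ORDER BY val DESC
LIMIT 1

Result: Romance with avg(revenue) = 707.00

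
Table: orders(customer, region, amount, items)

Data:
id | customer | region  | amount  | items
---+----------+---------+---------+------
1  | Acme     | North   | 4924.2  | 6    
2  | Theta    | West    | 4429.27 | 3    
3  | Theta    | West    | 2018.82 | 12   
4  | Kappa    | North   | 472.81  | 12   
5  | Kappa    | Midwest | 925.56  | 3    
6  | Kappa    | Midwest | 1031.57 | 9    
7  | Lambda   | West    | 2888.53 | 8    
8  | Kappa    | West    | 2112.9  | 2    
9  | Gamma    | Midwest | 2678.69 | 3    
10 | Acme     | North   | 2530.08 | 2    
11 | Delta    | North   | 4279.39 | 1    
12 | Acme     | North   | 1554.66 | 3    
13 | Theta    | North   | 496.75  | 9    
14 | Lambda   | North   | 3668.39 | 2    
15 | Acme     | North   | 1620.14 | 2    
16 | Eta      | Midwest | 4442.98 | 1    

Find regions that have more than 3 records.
SELECT region, COUNT(*) as cnt
FROM orders
GROUP BY region
HAVING COUNT(*) > 3

Result:
  Midwest: 4
  North: 8
  West: 4

Note: HAVING filters groups after aggregation, WHERE filters rows before.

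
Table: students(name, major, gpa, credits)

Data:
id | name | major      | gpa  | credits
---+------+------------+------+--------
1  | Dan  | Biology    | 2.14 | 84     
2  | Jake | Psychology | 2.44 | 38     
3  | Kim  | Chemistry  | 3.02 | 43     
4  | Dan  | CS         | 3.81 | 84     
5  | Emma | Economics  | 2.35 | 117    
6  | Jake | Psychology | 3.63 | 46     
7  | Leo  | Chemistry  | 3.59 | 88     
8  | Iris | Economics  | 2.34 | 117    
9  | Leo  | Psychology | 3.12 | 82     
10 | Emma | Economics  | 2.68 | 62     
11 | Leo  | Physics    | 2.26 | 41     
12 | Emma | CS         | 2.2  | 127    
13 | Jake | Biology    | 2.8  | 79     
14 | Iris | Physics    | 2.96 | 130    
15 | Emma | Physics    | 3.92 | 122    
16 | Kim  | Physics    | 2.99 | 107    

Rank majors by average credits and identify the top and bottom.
SELECT major, AVG(credits)
FROM students
GROUP BY major
ORDER BY AVG(credits)

All groups:
  Psychology: 55.33
  Chemistry: 65.50
  Biology: 81.50
  Economics: 98.67
  Physics: 100.00
  CS: 105.50

Highest: CS (105.50)
Lowest: Psychology (55.33)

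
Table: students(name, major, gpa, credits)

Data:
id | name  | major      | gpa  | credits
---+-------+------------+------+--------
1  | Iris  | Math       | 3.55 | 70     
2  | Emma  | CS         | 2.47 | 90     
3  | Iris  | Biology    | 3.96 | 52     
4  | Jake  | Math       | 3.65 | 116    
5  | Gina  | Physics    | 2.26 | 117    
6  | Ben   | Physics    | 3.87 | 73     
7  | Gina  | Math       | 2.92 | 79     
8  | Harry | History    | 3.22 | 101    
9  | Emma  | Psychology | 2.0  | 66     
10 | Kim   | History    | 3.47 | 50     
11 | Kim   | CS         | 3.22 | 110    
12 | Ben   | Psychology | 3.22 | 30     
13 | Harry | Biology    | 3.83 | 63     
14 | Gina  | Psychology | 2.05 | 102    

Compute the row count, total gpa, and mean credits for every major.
SELECT major,
       COUNT(*) as cnt,
       SUM(gpa) as total_gpa,
       AVG(credits) as avg_credits
FROM students
GROUP BY major

Result:
  Biology: 2 records, 7.79 total gpa, 57.50 avg credits
  CS: 2 records, 5.69 total gpa, 100.00 avg credits
  History: 2 records, 6.69 total gpa, 75.50 avg credits
  Math: 3 records, 10.12 total gpa, 88.33 avg credits
  Physics: 2 records, 6.13 total gpa, 95.00 avg credits
  Psychology: 3 records, 7.27 total gpa, 66.00 avg credits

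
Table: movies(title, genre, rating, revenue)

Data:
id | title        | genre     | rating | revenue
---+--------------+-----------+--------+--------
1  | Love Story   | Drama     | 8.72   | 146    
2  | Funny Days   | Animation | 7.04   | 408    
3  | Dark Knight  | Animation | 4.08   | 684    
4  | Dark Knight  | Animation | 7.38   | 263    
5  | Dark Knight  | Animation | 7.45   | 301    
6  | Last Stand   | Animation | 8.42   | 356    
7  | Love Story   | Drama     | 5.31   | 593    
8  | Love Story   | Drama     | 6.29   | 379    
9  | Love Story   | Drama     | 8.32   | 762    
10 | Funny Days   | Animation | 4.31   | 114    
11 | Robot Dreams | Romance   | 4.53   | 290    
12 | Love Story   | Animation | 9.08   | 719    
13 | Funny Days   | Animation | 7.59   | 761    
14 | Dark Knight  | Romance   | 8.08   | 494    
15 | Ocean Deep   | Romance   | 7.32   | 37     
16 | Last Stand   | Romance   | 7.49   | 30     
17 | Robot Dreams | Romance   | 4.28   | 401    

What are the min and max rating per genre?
SELECT genre, MIN(rating), MAX(rating)
FROM movies
GROUP BY genre

Result:
  Animation: min=4.08, max=9.08
  Drama: min=5.31, max=8.72
  Romance: min=4.28, max=8.08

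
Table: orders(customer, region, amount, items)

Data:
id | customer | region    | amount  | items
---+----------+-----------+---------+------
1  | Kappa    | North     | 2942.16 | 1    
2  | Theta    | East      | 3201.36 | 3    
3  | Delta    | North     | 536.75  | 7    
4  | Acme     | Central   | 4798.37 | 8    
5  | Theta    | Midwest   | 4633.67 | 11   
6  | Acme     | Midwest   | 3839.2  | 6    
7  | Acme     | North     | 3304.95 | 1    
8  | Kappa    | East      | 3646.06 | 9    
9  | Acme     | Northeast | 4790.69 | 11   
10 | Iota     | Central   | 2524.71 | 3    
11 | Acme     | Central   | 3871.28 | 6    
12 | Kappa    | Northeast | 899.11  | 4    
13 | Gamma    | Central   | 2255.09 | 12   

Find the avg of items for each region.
SELECT region, AVG(items) as result
FROM orders
GROUP BY region

Result:
  Central: 7.25
  East: 6.00
  Midwest: 8.50
  North: 3.00
  Northeast: 7.50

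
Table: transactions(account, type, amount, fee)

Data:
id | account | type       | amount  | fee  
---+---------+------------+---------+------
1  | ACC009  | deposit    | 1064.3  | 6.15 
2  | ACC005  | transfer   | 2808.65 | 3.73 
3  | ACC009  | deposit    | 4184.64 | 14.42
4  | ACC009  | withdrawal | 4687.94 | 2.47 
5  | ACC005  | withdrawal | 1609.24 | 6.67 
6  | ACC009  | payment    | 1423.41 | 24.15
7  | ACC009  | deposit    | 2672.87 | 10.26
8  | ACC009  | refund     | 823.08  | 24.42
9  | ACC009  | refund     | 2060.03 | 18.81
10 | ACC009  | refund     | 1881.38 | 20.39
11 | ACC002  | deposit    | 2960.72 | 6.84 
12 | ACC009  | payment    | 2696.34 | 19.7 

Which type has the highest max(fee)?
SELECT type, MAX(fee) as val
FROM transactions
GROUP BY type
ORDER BY val DESC
LIMIT 1

Result: refund with max(fee) = 24.42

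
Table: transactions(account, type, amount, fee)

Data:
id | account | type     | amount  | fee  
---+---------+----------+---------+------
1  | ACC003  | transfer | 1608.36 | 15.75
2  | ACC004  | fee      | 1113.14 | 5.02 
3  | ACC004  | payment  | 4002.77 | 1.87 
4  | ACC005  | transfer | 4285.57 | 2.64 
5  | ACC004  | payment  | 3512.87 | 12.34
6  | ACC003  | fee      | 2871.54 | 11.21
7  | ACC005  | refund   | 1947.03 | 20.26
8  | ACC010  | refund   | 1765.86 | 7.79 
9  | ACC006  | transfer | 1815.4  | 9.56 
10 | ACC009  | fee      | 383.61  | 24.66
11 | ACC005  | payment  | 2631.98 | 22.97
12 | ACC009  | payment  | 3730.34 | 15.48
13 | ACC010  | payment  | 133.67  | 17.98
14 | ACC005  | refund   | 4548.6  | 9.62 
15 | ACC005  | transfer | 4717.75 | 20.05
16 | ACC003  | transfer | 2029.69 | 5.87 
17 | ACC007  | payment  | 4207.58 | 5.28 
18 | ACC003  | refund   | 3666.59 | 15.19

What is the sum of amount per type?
SELECT type, SUM(amount) as result
FROM transactions
GROUP BY type

Result:
  fee: 4368.29
  payment: 18219.21
  refund: 11928.08
  transfer: 14456.77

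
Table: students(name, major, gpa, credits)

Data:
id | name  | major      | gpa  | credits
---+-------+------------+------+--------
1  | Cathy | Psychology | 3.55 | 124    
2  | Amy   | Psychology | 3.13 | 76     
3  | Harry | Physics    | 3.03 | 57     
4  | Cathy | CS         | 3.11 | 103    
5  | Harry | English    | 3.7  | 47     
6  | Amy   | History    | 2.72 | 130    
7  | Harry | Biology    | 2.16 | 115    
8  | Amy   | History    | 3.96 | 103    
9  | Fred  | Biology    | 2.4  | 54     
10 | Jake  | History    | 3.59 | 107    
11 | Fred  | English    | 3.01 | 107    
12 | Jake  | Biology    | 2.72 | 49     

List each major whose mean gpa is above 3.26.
SELECT major, AVG(gpa)
FROM students
GROUP BY major
HAVING AVG(gpa) > 3.26

Result:
  English: avg=3.36
  History: avg=3.42
  Psychology: avg=3.34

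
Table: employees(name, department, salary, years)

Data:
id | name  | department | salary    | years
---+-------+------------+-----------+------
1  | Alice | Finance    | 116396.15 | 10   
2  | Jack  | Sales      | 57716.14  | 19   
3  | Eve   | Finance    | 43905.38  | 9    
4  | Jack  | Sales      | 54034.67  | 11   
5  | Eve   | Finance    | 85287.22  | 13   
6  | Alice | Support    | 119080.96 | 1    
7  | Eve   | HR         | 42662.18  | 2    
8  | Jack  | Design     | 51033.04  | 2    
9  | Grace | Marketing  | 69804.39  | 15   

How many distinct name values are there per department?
SELECT department, COUNT(DISTINCT name)
FROM employees
GROUP BY department

Result:
  Design: 1 distinct
  Finance: 2 distinct
  HR: 1 distinct
  Marketing: 1 distinct
  Sales: 1 distinct
  Support: 1 distinct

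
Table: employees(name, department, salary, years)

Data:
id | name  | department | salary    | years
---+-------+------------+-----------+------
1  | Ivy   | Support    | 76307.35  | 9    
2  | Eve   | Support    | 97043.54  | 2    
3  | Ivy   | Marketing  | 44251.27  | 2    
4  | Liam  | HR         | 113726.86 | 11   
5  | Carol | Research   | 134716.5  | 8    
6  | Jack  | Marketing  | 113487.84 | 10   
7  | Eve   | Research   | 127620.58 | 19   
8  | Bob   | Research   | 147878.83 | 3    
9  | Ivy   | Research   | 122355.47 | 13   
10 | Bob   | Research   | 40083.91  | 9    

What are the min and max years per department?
SELECT department, MIN(years), MAX(years)
FROM employees
GROUP BY department

Result:
  HR: min=11, max=11
  Marketing: min=2, max=10
  Research: min=3, max=19
  Support: min=2, max=9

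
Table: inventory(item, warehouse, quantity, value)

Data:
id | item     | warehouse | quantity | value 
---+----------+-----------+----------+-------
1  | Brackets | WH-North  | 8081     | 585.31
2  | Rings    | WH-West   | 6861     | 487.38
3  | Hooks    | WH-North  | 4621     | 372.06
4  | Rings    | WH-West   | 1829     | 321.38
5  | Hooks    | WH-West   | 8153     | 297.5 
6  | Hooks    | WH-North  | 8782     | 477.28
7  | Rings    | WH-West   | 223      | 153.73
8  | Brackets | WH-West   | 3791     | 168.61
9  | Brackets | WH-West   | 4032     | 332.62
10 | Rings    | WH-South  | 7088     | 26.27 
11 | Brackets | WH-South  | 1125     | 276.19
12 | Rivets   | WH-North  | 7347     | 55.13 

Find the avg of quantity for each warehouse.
SELECT warehouse, AVG(quantity) as result
FROM inventory
GROUP BY warehouse

Result:
  WH-North: 7207.75
  WH-South: 4106.50
  WH-West: 4148.17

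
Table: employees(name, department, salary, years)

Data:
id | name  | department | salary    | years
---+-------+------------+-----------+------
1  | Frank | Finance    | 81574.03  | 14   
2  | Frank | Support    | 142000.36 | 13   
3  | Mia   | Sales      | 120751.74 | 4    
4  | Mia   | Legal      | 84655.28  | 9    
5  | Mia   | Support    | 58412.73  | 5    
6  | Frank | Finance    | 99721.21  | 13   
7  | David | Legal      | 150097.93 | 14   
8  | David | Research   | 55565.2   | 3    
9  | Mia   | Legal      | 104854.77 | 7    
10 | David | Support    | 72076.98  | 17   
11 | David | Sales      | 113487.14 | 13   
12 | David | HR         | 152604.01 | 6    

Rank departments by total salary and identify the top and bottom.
SELECT department, SUM(salary)
FROM employees
GROUP BY department
ORDER BY SUM(salary)

All groups:
  Research: 55565.20
  HR: 152604.01
  Finance: 181295.24
  Sales: 234238.88
  Support: 272490.07
  Legal: 339607.98

Highest: Legal (339607.98)
Lowest: Research (55565.20)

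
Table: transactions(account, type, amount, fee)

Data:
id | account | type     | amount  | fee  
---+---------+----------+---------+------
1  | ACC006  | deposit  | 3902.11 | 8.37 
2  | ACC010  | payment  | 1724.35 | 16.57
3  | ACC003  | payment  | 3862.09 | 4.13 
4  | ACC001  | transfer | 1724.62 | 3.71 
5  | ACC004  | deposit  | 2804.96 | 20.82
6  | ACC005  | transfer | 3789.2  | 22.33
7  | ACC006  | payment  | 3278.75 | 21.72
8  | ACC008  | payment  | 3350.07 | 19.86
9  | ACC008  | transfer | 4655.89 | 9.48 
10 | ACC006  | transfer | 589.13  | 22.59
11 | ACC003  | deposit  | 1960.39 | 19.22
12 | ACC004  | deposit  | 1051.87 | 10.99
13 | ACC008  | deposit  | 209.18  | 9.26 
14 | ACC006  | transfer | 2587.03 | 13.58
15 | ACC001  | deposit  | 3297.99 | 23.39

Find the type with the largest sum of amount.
SELECT type, SUM(amount) as val
FROM transactions
GROUP BY type
ORDER BY val DESC
LIMIT 1

Result: transfer with sum(amount) = 13345.87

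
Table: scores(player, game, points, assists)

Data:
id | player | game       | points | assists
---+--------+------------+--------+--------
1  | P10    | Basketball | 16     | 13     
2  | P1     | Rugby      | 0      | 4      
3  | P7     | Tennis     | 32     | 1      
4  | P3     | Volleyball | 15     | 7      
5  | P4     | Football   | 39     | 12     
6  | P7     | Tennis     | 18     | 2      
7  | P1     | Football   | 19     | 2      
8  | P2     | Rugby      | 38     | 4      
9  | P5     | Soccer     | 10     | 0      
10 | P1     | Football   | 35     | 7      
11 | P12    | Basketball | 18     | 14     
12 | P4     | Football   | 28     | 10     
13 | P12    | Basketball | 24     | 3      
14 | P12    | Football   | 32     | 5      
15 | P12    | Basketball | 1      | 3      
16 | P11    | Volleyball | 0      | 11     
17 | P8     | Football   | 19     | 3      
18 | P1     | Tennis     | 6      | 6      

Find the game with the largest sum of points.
SELECT game, SUM(points) as val
FROM scores
GROUP BY game
ORDER BY val DESC
LIMIT 1

Result: Football with sum(points) = 172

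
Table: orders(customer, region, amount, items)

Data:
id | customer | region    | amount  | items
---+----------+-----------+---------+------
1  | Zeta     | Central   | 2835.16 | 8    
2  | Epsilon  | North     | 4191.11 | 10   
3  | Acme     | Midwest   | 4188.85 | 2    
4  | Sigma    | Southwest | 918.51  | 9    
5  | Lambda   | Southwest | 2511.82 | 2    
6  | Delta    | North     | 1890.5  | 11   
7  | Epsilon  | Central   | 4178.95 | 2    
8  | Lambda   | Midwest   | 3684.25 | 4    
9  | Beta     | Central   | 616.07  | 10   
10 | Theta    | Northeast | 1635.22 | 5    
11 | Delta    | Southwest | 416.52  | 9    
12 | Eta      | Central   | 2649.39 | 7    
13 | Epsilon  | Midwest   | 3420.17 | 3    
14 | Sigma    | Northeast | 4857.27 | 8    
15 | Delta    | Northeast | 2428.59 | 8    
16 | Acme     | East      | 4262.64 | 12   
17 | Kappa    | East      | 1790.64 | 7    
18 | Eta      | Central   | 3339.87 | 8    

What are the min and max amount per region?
SELECT region, MIN(amount), MAX(amount)
FROM orders
GROUP BY region

Result:
  Central: min=616.07, max=4178.95
  East: min=1790.64, max=4262.64
  Midwest: min=3420.17, max=4188.85
  North: min=1890.50, max=4191.11
  Northeast: min=1635.22, max=4857.27
  Southwest: min=416.52, max=2511.82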